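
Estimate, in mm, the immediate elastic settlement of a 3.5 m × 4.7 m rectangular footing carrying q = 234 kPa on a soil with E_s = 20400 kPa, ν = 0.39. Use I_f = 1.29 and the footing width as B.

Immediate (elastic) settlement: S_e = q·B·(1−ν²)/E_s · I_f.
S_e = 234 × 3.5 × (1 − 0.39²) / 20400 × 1.29
    = 234 × 3.5 × 0.8479 / 20400 × 1.29
    = 0.04391 m = 43.91 mm

S_e ≈ 43.9 mm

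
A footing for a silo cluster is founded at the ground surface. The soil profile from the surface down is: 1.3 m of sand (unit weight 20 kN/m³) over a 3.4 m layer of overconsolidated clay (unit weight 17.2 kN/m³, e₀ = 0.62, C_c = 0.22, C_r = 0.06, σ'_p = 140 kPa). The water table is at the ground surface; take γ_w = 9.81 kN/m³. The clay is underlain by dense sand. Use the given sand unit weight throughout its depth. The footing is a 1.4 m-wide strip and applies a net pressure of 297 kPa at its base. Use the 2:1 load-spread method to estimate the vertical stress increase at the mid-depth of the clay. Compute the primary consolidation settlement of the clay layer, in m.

Mid-depth of clay below the ground surface: z = 1.3 + 3.4/2 = 3 m.
Total vertical stress at mid-clay: σ_v = 20×1.3 + 17.2×1.7 = 55.24 kPa.
Pore pressure: u = 9.81×(3 − 0) = 29.43 kPa.
Initial effective stress: σ'_0 = σ_v − u = 55.24 − 29.43 = 25.81 kPa.
Stress increase at mid-clay by the 2:1 spreading method:
Δσ = qB/(B+z) = 297×1.4/(1.4+3) = 94.5 kPa
Final effective stress: σ'_f = 25.81 + 94.5 = 120.31 kPa.
σ'_f = 120.31 ≤ σ'_p = 140 kPa, so the clay remains overconsolidated and only the recompression index applies:
S_c = C_r·H/(1+e₀)·log₁₀(σ'_f/σ'_0) = 0.06×3.4/1.62×log₁₀(120.31/25.81)
    = 0.12593 × 0.66851 = 0.08418 m

S_c ≈ 0.0842 m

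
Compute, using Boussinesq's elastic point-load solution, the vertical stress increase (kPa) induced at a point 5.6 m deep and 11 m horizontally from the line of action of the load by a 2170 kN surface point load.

Boussinesq vertical stress below a point load on an elastic half-space:
Δσ_z = 3P/(2πz²) · [1 + (r/z)²]^(−5/2)
r/z = 11/5.6 = 1.9643; [1+(r/z)²]^(−5/2) = 0.01922.
Δσ_z = 3×2170/(2π×5.6²) × 0.01922 = 33.039 × 0.01922 = 0.635 kPa

Δσ_z ≈ 0.635 kPa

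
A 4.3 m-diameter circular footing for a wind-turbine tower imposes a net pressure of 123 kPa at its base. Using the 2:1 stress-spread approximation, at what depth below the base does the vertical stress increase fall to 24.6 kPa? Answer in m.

2:1 spreading — at depth z the loaded area has grown by z in each plan dimension:
qD²/(D+z)² = Δσ_z ⇒ z = D(√(q/Δσ_z) − 1) = 4.3×(√(123/24.6) − 1) = 5.315 m

z ≈ 5.32 m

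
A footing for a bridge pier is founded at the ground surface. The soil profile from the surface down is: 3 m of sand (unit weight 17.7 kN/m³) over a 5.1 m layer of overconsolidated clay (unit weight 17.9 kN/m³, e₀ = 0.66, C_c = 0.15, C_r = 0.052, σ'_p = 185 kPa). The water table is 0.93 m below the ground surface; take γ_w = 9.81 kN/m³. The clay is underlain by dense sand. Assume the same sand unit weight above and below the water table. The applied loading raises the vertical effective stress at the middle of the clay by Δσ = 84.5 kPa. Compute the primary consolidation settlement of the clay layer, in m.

S_c ≈ 0.0658 m

Mid-depth of clay below the ground surface: z = 3 + 5.1/2 = 5.55 m.
Total vertical stress at mid-clay: σ_v = 17.7×3 + 17.9×2.55 = 98.745 kPa.
Pore pressure: u = 9.81×(5.55 − 0.93) = 45.322 kPa.
Initial effective stress: σ'_0 = σ_v − u = 98.745 − 45.322 = 53.423 kPa.
Final effective stress: σ'_f = 53.423 + 84.5 = 137.92 kPa.
σ'_f = 137.92 ≤ σ'_p = 185 kPa, so the clay remains overconsolidated and only the recompression index applies:
S_c = C_r·H/(1+e₀)·log₁₀(σ'_f/σ'_0) = 0.052×5.1/1.66×log₁₀(137.92/53.423)
    = 0.15976 × 0.4119 = 0.0658 m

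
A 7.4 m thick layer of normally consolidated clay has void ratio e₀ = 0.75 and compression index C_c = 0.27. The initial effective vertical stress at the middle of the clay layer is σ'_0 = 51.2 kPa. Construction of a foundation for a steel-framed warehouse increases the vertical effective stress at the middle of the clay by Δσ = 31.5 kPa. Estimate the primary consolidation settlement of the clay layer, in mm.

Final effective stress: σ'_f = σ'_0 + Δσ = 51.2 + 31.5 = 82.7 kPa.
Normally consolidated clay, so the full stress increment lies on the virgin compression line:
S_c = C_c·H/(1+e₀)·log₁₀(σ'_f/σ'_0) = 0.27×7.4/(1+0.75)×log₁₀(82.7/51.2)
    = 1.1417 × 0.20824 = 0.2377 m

S_c ≈ 238 mm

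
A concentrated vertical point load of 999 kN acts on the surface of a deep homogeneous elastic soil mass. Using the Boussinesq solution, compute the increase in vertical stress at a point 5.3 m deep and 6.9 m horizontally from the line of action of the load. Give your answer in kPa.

Boussinesq vertical stress below a point load on an elastic half-space:
Δσ_z = 3P/(2πz²) · [1 + (r/z)²]^(−5/2)
r/z = 6.9/5.3 = 1.3019; [1+(r/z)²]^(−5/2) = 0.083876.
Δσ_z = 3×999/(2π×5.3²) × 0.083876 = 16.981 × 0.083876 = 1.424 kPa

Δσ_z ≈ 1.42 kPa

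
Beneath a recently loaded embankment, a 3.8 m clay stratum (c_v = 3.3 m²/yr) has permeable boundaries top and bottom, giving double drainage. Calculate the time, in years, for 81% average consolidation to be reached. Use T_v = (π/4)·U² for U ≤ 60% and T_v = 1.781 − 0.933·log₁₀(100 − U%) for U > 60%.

t ≈ 0.643 years

Drainage path length: H_d = H/2 = 1.9 m (double drainage).
U > 60%: T_v = 1.781 − 0.933·log₁₀(100 − 81) = 0.58792.
t = T_v·H_d²/c_v = 0.58792×1.9²/3.3 = 0.6431 years.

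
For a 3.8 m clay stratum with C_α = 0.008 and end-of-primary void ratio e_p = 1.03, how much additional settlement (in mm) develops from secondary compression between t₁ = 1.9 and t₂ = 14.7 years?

Secondary compression: S_s = C_α·H/(1+e_p)·log₁₀(t₂/t₁)
S_s = 0.008×3.8/(1+1.03)×log₁₀(14.7/1.9)
    = 0.01498 × 0.8886 = 0.01331 m

S_s ≈ 13.3 mm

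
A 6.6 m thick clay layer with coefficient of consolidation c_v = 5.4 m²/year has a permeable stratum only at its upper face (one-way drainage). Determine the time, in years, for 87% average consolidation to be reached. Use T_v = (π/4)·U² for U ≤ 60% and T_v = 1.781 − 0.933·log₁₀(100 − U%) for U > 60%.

t ≈ 5.98 years

Drainage path length: H_d = H = 6.6 m (single drainage).
U > 60%: T_v = 1.781 − 0.933·log₁₀(100 − 87) = 0.74169.
t = T_v·H_d²/c_v = 0.74169×6.6²/5.4 = 5.983 years.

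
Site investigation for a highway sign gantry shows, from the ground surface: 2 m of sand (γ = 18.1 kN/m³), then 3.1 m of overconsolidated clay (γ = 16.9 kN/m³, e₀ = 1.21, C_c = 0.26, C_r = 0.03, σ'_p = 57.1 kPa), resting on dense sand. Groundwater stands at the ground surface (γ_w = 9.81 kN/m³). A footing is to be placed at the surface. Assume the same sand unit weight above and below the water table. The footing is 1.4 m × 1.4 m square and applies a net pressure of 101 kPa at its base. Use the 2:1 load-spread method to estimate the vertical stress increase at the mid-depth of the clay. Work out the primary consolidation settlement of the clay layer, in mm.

Mid-depth of clay below the ground surface: z = 2 + 3.1/2 = 3.55 m.
Total vertical stress at mid-clay: σ_v = 18.1×2 + 16.9×1.55 = 62.395 kPa.
Pore pressure: u = 9.81×(3.55 − 0) = 34.825 kPa.
Initial effective stress: σ'_0 = σ_v − u = 62.395 − 34.825 = 27.57 kPa.
Stress increase at mid-clay by the 2:1 spreading method:
Δσ = qBL/((B+z)(L+z)) = 101×1.4×1.4/((1.4+3.55)(1.4+3.55)) = 8.0792 kPa
Final effective stress: σ'_f = 27.57 + 8.0792 = 35.649 kPa.
σ'_f = 35.649 ≤ σ'_p = 57.1 kPa, so the clay remains overconsolidated and only the recompression index applies:
S_c = C_r·H/(1+e₀)·log₁₀(σ'_f/σ'_0) = 0.03×3.1/2.21×log₁₀(35.649/27.57)
    = 0.042081 × 0.11161 = 0.004697 m

S_c ≈ 4.7 mm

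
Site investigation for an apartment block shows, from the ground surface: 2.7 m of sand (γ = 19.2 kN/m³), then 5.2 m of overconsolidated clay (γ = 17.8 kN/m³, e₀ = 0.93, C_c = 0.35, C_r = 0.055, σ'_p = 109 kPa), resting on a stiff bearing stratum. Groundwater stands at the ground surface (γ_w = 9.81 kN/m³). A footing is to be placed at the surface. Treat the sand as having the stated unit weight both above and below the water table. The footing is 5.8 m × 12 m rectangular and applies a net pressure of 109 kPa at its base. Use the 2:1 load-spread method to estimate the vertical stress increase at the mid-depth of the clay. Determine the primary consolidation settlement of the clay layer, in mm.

Mid-depth of clay below the ground surface: z = 2.7 + 5.2/2 = 5.3 m.
Total vertical stress at mid-clay: σ_v = 19.2×2.7 + 17.8×2.6 = 98.12 kPa.
Pore pressure: u = 9.81×(5.3 − 0) = 51.993 kPa.
Initial effective stress: σ'_0 = σ_v − u = 98.12 − 51.993 = 46.127 kPa.
Stress increase at mid-clay by the 2:1 spreading method:
Δσ = qBL/((B+z)(L+z)) = 109×5.8×12/((5.8+5.3)(12+5.3)) = 39.506 kPa
Final effective stress: σ'_f = 46.127 + 39.506 = 85.633 kPa.
σ'_f = 85.633 ≤ σ'_p = 109 kPa, so the clay remains overconsolidated and only the recompression index applies:
S_c = C_r·H/(1+e₀)·log₁₀(σ'_f/σ'_0) = 0.055×5.2/1.93×log₁₀(85.633/46.127)
    = 0.14819 × 0.26869 = 0.03982 m

S_c ≈ 39.8 mm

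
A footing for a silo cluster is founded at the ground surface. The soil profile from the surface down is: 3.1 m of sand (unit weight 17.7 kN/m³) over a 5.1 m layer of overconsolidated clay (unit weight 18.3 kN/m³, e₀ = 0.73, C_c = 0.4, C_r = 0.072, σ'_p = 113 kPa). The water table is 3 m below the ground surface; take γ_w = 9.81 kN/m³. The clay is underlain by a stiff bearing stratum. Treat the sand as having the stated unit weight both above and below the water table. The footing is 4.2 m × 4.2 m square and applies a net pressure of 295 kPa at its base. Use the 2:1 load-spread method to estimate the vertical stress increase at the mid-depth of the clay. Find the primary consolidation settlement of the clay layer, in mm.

Mid-depth of clay below the ground surface: z = 3.1 + 5.1/2 = 5.65 m.
Total vertical stress at mid-clay: σ_v = 17.7×3.1 + 18.3×2.55 = 101.53 kPa.
Pore pressure: u = 9.81×(5.65 − 3) = 25.997 kPa.
Initial effective stress: σ'_0 = σ_v − u = 101.53 − 25.997 = 75.533 kPa.
Stress increase at mid-clay by the 2:1 spreading method:
Δσ = qBL/((B+z)(L+z)) = 295×4.2×4.2/((4.2+5.65)(4.2+5.65)) = 53.635 kPa
Final effective stress: σ'_f = 75.533 + 53.635 = 129.17 kPa.
σ'_f = 129.17 > σ'_p = 113 kPa, so the stress path crosses the preconsolidation pressure — recompression up to σ'_p, then virgin compression beyond:
S_c = H/(1+e₀)·[C_r·log₁₀(σ'_p/σ'_0) + C_c·log₁₀(σ'_f/σ'_p)]
    = 5.1/1.73 × [0.072×log₁₀(113/75.533) + 0.4×log₁₀(129.17/113)]
    = 2.948 × [0.012596 + 0.023233] = 0.1056 m

S_c ≈ 106 mm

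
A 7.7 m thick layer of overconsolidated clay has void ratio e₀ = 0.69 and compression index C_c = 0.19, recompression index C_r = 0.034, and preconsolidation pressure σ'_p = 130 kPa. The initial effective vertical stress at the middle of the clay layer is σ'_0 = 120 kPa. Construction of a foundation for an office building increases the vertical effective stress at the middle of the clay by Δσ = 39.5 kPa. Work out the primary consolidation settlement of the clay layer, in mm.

Final effective stress: σ'_f = 120 + 39.5 = 159.5 kPa.
σ'_f = 159.5 > σ'_p = 130 kPa, so the stress path crosses the preconsolidation pressure — recompression up to σ'_p, then virgin compression beyond:
S_c = H/(1+e₀)·[C_r·log₁₀(σ'_p/σ'_0) + C_c·log₁₀(σ'_f/σ'_p)]
    = 7.7/1.69 × [0.034×log₁₀(130/120) + 0.19×log₁₀(159.5/130)]
    = 4.5562 × [0.0011819 + 0.016875] = 0.08227 m

S_c ≈ 82.3 mm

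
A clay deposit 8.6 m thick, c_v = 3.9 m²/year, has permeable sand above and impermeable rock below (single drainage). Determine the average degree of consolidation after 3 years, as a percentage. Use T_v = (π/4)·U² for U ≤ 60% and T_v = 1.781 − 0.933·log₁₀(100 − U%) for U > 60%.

Drainage path length: H_d = H = 8.6 m (single drainage).
T_v = c_v·t/H_d² = 3.9×3/8.6² = 0.15819.
T_v = 0.15819 corresponds to the U ≤ 60% branch:
U = √(4T_v/π) = 0.4488

U ≈ 44.9 %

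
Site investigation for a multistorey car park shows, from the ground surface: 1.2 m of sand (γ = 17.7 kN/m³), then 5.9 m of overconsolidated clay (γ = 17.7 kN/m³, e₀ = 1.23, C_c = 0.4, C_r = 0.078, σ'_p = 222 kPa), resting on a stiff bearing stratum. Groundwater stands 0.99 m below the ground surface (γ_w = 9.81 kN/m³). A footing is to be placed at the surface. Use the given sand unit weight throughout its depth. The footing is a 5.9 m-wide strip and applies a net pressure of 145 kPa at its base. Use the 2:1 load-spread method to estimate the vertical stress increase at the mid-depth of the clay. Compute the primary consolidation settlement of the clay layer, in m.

S_c ≈ 0.0986 m

Mid-depth of clay below the ground surface: z = 1.2 + 5.9/2 = 4.15 m.
Total vertical stress at mid-clay: σ_v = 17.7×1.2 + 17.7×2.95 = 73.455 kPa.
Pore pressure: u = 9.81×(4.15 − 0.99) = 31 kPa.
Initial effective stress: σ'_0 = σ_v − u = 73.455 − 31 = 42.455 kPa.
Stress increase at mid-clay by the 2:1 spreading method:
Δσ = qB/(B+z) = 145×5.9/(5.9+4.15) = 85.124 kPa
Final effective stress: σ'_f = 42.455 + 85.124 = 127.58 kPa.
σ'_f = 127.58 ≤ σ'_p = 222 kPa, so the clay remains overconsolidated and only the recompression index applies:
S_c = C_r·H/(1+e₀)·log₁₀(σ'_f/σ'_0) = 0.078×5.9/2.23×log₁₀(127.58/42.455)
    = 0.20636 × 0.47785 = 0.09861 m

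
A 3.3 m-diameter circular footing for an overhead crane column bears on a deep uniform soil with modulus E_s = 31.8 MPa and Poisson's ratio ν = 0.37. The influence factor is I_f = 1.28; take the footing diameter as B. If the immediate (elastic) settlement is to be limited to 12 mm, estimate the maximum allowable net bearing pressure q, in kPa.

E_s = 31.8 MPa = 31800 kPa.
S_e = q·B·(1−ν²)/E_s · I_f  ⇒  q = S_e·E_s / (B·(1−ν²)·I_f).
q = 0.012 × 31800 / (3.3 × 0.8631 × 1.28) = 104.7 kPa

q ≈ 105 kPa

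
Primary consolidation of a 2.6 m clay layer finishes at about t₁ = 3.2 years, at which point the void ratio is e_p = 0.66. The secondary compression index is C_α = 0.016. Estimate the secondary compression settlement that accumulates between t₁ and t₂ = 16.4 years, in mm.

S_s ≈ 17.8 mm

Secondary compression: S_s = C_α·H/(1+e_p)·log₁₀(t₂/t₁)
S_s = 0.016×2.6/(1+0.66)×log₁₀(16.4/3.2)
    = 0.02506 × 0.7097 = 0.01779 m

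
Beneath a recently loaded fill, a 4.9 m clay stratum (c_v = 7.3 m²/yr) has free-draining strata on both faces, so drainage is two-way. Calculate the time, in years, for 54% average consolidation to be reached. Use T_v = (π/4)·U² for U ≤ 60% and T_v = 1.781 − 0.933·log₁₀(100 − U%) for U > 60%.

Drainage path length: H_d = H/2 = 2.45 m (double drainage).
U ≤ 60%: T_v = (π/4)·U² = (π/4)×0.54² = 0.22902.
t = T_v·H_d²/c_v = 0.22902×2.45²/7.3 = 0.1883 years.

t ≈ 0.188 years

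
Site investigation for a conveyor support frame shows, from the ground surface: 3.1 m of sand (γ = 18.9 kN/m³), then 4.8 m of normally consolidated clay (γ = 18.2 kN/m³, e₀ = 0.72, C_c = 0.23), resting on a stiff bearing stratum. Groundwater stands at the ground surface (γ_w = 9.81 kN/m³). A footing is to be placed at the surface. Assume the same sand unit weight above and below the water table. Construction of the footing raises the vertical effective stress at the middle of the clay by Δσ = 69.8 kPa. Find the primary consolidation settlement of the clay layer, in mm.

Mid-depth of clay below the ground surface: z = 3.1 + 4.8/2 = 5.5 m.
Total vertical stress at mid-clay: σ_v = 18.9×3.1 + 18.2×2.4 = 102.27 kPa.
Pore pressure: u = 9.81×(5.5 − 0) = 53.955 kPa.
Initial effective stress: σ'_0 = σ_v − u = 102.27 − 53.955 = 48.315 kPa.
Final effective stress: σ'_f = σ'_0 + Δσ = 48.315 + 69.8 = 118.11 kPa.
Normally consolidated clay, so the full stress increment lies on the virgin compression line:
S_c = C_c·H/(1+e₀)·log₁₀(σ'_f/σ'_0) = 0.23×4.8/(1+0.72)×log₁₀(118.11/48.315)
    = 0.64186 × 0.3882 = 0.2492 m

S_c ≈ 249 mm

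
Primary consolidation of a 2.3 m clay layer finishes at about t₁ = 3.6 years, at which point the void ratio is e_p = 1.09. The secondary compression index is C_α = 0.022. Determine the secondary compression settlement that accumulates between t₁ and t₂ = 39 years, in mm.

Secondary compression: S_s = C_α·H/(1+e_p)·log₁₀(t₂/t₁)
S_s = 0.022×2.3/(1+1.09)×log₁₀(39/3.6)
    = 0.02421 × 1.035 = 0.02505 m

S_s ≈ 25.1 mm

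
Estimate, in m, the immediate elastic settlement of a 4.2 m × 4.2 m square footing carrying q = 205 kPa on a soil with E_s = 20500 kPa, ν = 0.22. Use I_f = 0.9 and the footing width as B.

Immediate (elastic) settlement: S_e = q·B·(1−ν²)/E_s · I_f.
S_e = 205 × 4.2 × (1 − 0.22²) / 20500 × 0.9
    = 205 × 4.2 × 0.9516 / 20500 × 0.9
    = 0.03597 m

S_e ≈ 0.036 m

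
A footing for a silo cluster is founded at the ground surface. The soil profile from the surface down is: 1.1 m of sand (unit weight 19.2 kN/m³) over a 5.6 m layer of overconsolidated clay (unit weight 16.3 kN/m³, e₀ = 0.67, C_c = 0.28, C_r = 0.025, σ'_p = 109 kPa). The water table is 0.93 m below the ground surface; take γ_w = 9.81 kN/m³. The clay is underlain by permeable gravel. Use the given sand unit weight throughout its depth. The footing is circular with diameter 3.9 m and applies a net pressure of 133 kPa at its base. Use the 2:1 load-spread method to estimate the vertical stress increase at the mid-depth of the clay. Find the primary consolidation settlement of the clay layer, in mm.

Mid-depth of clay below the ground surface: z = 1.1 + 5.6/2 = 3.9 m.
Total vertical stress at mid-clay: σ_v = 19.2×1.1 + 16.3×2.8 = 66.76 kPa.
Pore pressure: u = 9.81×(3.9 − 0.93) = 29.136 kPa.
Initial effective stress: σ'_0 = σ_v − u = 66.76 − 29.136 = 37.624 kPa.
Stress increase at mid-clay by the 2:1 spreading method:
Δσ ≈ qD²/(D+z)² = 133×3.9²/(3.9+3.9)² = 33.25 kPa
Final effective stress: σ'_f = 37.624 + 33.25 = 70.874 kPa.
σ'_f = 70.874 ≤ σ'_p = 109 kPa, so the clay remains overconsolidated and only the recompression index applies:
S_c = C_r·H/(1+e₀)·log₁₀(σ'_f/σ'_0) = 0.025×5.6/1.67×log₁₀(70.874/37.624)
    = 0.083833 × 0.27502 = 0.02306 m

S_c ≈ 23.1 mm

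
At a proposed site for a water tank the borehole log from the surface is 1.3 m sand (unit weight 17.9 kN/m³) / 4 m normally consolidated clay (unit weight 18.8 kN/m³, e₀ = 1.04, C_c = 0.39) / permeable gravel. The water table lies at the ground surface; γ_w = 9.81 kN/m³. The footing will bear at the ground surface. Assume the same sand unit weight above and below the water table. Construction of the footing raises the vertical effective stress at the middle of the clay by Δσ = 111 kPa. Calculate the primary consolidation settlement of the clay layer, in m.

S_c ≈ 0.527 m

Mid-depth of clay below the ground surface: z = 1.3 + 4/2 = 3.3 m.
Total vertical stress at mid-clay: σ_v = 17.9×1.3 + 18.8×2 = 60.87 kPa.
Pore pressure: u = 9.81×(3.3 − 0) = 32.373 kPa.
Initial effective stress: σ'_0 = σ_v − u = 60.87 − 32.373 = 28.497 kPa.
Final effective stress: σ'_f = σ'_0 + Δσ = 28.497 + 111 = 139.5 kPa.
Normally consolidated clay, so the full stress increment lies on the virgin compression line:
S_c = C_c·H/(1+e₀)·log₁₀(σ'_f/σ'_0) = 0.39×4/(1+1.04)×log₁₀(139.5/28.497)
    = 0.76471 × 0.68978 = 0.5275 m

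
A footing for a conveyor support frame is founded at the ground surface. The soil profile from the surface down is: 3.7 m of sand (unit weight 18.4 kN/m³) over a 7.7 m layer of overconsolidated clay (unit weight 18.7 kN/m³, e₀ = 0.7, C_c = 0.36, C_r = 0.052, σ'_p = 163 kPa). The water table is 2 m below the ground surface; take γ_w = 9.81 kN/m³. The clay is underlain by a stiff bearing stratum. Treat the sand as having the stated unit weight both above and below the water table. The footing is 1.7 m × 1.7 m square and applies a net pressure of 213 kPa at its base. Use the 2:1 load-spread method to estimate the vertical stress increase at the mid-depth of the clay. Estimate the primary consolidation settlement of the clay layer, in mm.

Mid-depth of clay below the ground surface: z = 3.7 + 7.7/2 = 7.55 m.
Total vertical stress at mid-clay: σ_v = 18.4×3.7 + 18.7×3.85 = 140.07 kPa.
Pore pressure: u = 9.81×(7.55 − 2) = 54.446 kPa.
Initial effective stress: σ'_0 = σ_v − u = 140.07 − 54.446 = 85.624 kPa.
Stress increase at mid-clay by the 2:1 spreading method:
Δσ = qBL/((B+z)(L+z)) = 213×1.7×1.7/((1.7+7.55)(1.7+7.55)) = 7.1944 kPa
Final effective stress: σ'_f = 85.624 + 7.1944 = 92.818 kPa.
σ'_f = 92.818 ≤ σ'_p = 163 kPa, so the clay remains overconsolidated and only the recompression index applies:
S_c = C_r·H/(1+e₀)·log₁₀(σ'_f/σ'_0) = 0.052×7.7/1.7×log₁₀(92.818/85.624)
    = 0.23553 × 0.035037 = 0.008252 m

S_c ≈ 8.25 mm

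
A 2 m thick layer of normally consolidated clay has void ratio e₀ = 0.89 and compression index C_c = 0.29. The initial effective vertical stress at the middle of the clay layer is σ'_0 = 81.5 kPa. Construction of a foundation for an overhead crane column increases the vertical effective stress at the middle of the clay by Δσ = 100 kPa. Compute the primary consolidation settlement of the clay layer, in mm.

S_c ≈ 107 mm

Final effective stress: σ'_f = σ'_0 + Δσ = 81.5 + 100 = 181.5 kPa.
Normally consolidated clay, so the full stress increment lies on the virgin compression line:
S_c = C_c·H/(1+e₀)·log₁₀(σ'_f/σ'_0) = 0.29×2/(1+0.89)×log₁₀(181.5/81.5)
    = 0.30688 × 0.34772 = 0.1067 m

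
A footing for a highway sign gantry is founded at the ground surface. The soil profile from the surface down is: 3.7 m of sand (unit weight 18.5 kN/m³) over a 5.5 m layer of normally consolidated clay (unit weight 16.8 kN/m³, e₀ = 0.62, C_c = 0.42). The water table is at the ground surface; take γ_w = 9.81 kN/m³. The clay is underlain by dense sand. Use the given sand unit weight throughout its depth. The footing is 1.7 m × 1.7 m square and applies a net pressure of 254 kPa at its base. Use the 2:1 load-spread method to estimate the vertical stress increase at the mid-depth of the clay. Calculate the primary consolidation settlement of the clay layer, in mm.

Mid-depth of clay below the ground surface: z = 3.7 + 5.5/2 = 6.45 m.
Total vertical stress at mid-clay: σ_v = 18.5×3.7 + 16.8×2.75 = 114.65 kPa.
Pore pressure: u = 9.81×(6.45 − 0) = 63.275 kPa.
Initial effective stress: σ'_0 = σ_v − u = 114.65 − 63.275 = 51.375 kPa.
Stress increase at mid-clay by the 2:1 spreading method:
Δσ = qBL/((B+z)(L+z)) = 254×1.7×1.7/((1.7+6.45)(1.7+6.45)) = 11.051 kPa
Final effective stress: σ'_f = σ'_0 + Δσ = 51.375 + 11.051 = 62.426 kPa.
Normally consolidated clay, so the full stress increment lies on the virgin compression line:
S_c = C_c·H/(1+e₀)·log₁₀(σ'_f/σ'_0) = 0.42×5.5/(1+0.62)×log₁₀(62.426/51.375)
    = 1.4259 × 0.084614 = 0.1207 m

S_c ≈ 121 mm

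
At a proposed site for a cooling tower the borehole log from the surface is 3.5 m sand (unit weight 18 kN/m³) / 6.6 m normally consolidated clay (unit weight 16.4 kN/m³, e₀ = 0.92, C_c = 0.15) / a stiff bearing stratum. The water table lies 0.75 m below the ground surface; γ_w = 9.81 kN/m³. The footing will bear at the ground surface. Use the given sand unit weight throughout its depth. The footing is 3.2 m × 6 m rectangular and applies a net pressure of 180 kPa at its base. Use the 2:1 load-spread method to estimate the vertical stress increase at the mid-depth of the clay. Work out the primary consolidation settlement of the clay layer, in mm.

Mid-depth of clay below the ground surface: z = 3.5 + 6.6/2 = 6.8 m.
Total vertical stress at mid-clay: σ_v = 18×3.5 + 16.4×3.3 = 117.12 kPa.
Pore pressure: u = 9.81×(6.8 − 0.75) = 59.351 kPa.
Initial effective stress: σ'_0 = σ_v − u = 117.12 − 59.351 = 57.769 kPa.
Stress increase at mid-clay by the 2:1 spreading method:
Δσ = qBL/((B+z)(L+z)) = 180×3.2×6/((3.2+6.8)(6+6.8)) = 27 kPa
Final effective stress: σ'_f = σ'_0 + Δσ = 57.769 + 27 = 84.769 kPa.
Normally consolidated clay, so the full stress increment lies on the virgin compression line:
S_c = C_c·H/(1+e₀)·log₁₀(σ'_f/σ'_0) = 0.15×6.6/(1+0.92)×log₁₀(84.769/57.769)
    = 0.51562 × 0.16654 = 0.08587 m

S_c ≈ 85.9 mm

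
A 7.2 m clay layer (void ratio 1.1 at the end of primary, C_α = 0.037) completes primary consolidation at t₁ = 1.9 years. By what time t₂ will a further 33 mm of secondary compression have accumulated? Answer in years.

S_s = C_α·H/(1+e_p)·log₁₀(t₂/t₁) ⇒ log₁₀(t₂/t₁) = S_s·(1+e_p)/(C_α·H).
log₁₀(t₂/t₁) = 0.033 × (1+1.1) / (0.037×7.2) = 0.2601
t₂ = t₁ × 10^0.2601 = 1.9 × 1.82 = 3.459 years

t₂ ≈ 3.46 years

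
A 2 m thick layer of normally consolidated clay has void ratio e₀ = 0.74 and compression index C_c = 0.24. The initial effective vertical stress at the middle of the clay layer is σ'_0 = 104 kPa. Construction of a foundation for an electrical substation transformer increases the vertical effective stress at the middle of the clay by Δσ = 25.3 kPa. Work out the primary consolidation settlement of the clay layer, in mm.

S_c ≈ 26.1 mm

Final effective stress: σ'_f = σ'_0 + Δσ = 104 + 25.3 = 129.3 kPa.
Normally consolidated clay, so the full stress increment lies on the virgin compression line:
S_c = C_c·H/(1+e₀)·log₁₀(σ'_f/σ'_0) = 0.24×2/(1+0.74)×log₁₀(129.3/104)
    = 0.27586 × 0.094565 = 0.02609 m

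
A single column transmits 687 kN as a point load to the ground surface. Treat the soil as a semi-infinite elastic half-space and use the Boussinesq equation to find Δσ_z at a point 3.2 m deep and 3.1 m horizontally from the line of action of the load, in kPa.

Δσ_z ≈ 6.12 kPa

Boussinesq vertical stress below a point load on an elastic half-space:
Δσ_z = 3P/(2πz²) · [1 + (r/z)²]^(−5/2)
r/z = 3.1/3.2 = 0.96875; [1+(r/z)²]^(−5/2) = 0.19114.
Δσ_z = 3×687/(2π×3.2²) × 0.19114 = 32.033 × 0.19114 = 6.123 kPa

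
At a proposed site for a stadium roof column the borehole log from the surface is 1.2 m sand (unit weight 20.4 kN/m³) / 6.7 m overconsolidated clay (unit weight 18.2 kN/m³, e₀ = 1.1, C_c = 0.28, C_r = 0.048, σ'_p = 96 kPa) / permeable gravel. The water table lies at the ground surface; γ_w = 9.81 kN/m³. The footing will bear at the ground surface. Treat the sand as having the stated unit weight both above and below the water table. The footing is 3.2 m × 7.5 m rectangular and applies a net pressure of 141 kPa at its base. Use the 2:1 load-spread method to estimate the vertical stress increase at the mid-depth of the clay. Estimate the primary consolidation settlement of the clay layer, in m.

S_c ≈ 0.0423 m

Mid-depth of clay below the ground surface: z = 1.2 + 6.7/2 = 4.55 m.
Total vertical stress at mid-clay: σ_v = 20.4×1.2 + 18.2×3.35 = 85.45 kPa.
Pore pressure: u = 9.81×(4.55 − 0) = 44.636 kPa.
Initial effective stress: σ'_0 = σ_v − u = 85.45 − 44.636 = 40.814 kPa.
Stress increase at mid-clay by the 2:1 spreading method:
Δσ = qBL/((B+z)(L+z)) = 141×3.2×7.5/((3.2+4.55)(7.5+4.55)) = 36.236 kPa
Final effective stress: σ'_f = 40.814 + 36.236 = 77.05 kPa.
σ'_f = 77.05 ≤ σ'_p = 96 kPa, so the clay remains overconsolidated and only the recompression index applies:
S_c = C_r·H/(1+e₀)·log₁₀(σ'_f/σ'_0) = 0.048×6.7/2.1×log₁₀(77.05/40.814)
    = 0.15314 × 0.27596 = 0.04226 m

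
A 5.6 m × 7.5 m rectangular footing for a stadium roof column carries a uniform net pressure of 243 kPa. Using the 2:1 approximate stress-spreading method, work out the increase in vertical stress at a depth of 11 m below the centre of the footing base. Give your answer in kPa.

By the 2:1 method the load spreads at 1 horizontal : 2 vertical, so at depth z the loaded area has grown by z in each plan dimension:
Δσ = qBL/((B+z)(L+z)) = 243×5.6×7.5/((5.6+11)(7.5+11)) = 33.233 kPa

Δσ_z ≈ 33.2 kPa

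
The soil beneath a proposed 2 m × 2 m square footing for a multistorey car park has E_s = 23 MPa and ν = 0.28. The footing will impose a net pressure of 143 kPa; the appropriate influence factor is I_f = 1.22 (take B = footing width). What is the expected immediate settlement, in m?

S_e ≈ 0.014 m

Immediate (elastic) settlement: S_e = q·B·(1−ν²)/E_s · I_f.
E_s = 23 MPa = 23000 kPa.
S_e = 143 × 2 × (1 − 0.28²) / 23000 × 1.22
    = 143 × 2 × 0.9216 / 23000 × 1.22
    = 0.01398 m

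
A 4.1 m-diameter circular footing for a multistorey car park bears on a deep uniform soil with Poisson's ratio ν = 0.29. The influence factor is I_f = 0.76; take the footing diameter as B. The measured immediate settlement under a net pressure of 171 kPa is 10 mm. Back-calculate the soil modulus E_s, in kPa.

E_s ≈ 48800 kPa

S_e = q·B·(1−ν²)/E_s · I_f  ⇒  E_s = q·B·(1−ν²)·I_f / S_e.
E_s = 171 × 4.1 × 0.9159 × 0.76 / 0.01 = 48800 kPa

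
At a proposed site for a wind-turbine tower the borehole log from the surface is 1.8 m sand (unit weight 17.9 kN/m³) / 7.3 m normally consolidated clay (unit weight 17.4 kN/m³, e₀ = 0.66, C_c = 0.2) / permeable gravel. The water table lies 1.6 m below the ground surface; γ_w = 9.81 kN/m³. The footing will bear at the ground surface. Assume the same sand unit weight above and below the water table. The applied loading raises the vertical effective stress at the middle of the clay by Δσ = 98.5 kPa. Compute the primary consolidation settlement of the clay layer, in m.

Mid-depth of clay below the ground surface: z = 1.8 + 7.3/2 = 5.45 m.
Total vertical stress at mid-clay: σ_v = 17.9×1.8 + 17.4×3.65 = 95.73 kPa.
Pore pressure: u = 9.81×(5.45 − 1.6) = 37.769 kPa.
Initial effective stress: σ'_0 = σ_v − u = 95.73 − 37.769 = 57.961 kPa.
Final effective stress: σ'_f = σ'_0 + Δσ = 57.961 + 98.5 = 156.46 kPa.
Normally consolidated clay, so the full stress increment lies on the virgin compression line:
S_c = C_c·H/(1+e₀)·log₁₀(σ'_f/σ'_0) = 0.2×7.3/(1+0.66)×log₁₀(156.46/57.961)
    = 0.87952 × 0.43127 = 0.3793 m

S_c ≈ 0.379 m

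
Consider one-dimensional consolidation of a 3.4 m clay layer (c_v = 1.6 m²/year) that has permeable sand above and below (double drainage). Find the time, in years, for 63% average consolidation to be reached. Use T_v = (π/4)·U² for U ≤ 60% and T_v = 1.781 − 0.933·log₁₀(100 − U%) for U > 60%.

t ≈ 0.574 years

Drainage path length: H_d = H/2 = 1.7 m (double drainage).
U > 60%: T_v = 1.781 − 0.933·log₁₀(100 − 63) = 0.31787.
t = T_v·H_d²/c_v = 0.31787×1.7²/1.6 = 0.5742 years.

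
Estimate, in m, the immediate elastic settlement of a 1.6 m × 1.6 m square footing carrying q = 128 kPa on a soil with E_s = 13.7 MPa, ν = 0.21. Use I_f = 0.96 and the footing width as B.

S_e ≈ 0.0137 m

Immediate (elastic) settlement: S_e = q·B·(1−ν²)/E_s · I_f.
E_s = 13.7 MPa = 13700 kPa.
S_e = 128 × 1.6 × (1 − 0.21²) / 13700 × 0.96
    = 128 × 1.6 × 0.9559 / 13700 × 0.96
    = 0.01372 m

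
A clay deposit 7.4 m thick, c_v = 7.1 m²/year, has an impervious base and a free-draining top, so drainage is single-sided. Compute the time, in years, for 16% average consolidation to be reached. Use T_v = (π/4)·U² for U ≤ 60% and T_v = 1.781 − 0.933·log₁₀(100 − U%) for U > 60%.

t ≈ 0.155 years

Drainage path length: H_d = H = 7.4 m (single drainage).
U ≤ 60%: T_v = (π/4)·U² = (π/4)×0.16² = 0.020106.
t = T_v·H_d²/c_v = 0.020106×7.4²/7.1 = 0.1551 years.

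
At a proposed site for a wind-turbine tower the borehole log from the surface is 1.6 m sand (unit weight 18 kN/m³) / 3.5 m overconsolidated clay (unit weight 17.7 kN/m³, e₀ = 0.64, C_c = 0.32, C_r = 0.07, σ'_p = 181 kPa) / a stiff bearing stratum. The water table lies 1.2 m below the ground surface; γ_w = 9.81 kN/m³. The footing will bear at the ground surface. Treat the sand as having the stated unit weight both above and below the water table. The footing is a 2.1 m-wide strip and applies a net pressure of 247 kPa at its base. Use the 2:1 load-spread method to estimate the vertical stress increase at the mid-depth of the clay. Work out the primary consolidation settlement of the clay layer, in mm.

Mid-depth of clay below the ground surface: z = 1.6 + 3.5/2 = 3.35 m.
Total vertical stress at mid-clay: σ_v = 18×1.6 + 17.7×1.75 = 59.775 kPa.
Pore pressure: u = 9.81×(3.35 − 1.2) = 21.091 kPa.
Initial effective stress: σ'_0 = σ_v − u = 59.775 − 21.091 = 38.684 kPa.
Stress increase at mid-clay by the 2:1 spreading method:
Δσ = qB/(B+z) = 247×2.1/(2.1+3.35) = 95.174 kPa
Final effective stress: σ'_f = 38.684 + 95.174 = 133.86 kPa.
σ'_f = 133.86 ≤ σ'_p = 181 kPa, so the clay remains overconsolidated and only the recompression index applies:
S_c = C_r·H/(1+e₀)·log₁₀(σ'_f/σ'_0) = 0.07×3.5/1.64×log₁₀(133.86/38.684)
    = 0.14939 × 0.53912 = 0.08054 m

S_c ≈ 80.5 mm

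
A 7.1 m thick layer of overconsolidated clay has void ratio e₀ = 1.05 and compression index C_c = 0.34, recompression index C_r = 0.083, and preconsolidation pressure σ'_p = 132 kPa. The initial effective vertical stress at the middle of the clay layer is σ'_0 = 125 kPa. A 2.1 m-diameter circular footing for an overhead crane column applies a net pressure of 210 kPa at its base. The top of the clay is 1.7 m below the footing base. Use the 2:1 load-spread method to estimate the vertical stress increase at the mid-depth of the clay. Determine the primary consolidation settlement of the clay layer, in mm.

S_c ≈ 44.7 mm

Mid-depth of clay below the footing base: z = 1.7 + 7.1/2 = 5.25 m.
Stress increase at mid-clay by the 2:1 spreading method:
Δσ ≈ qD²/(D+z)² = 210×2.1²/(2.1+5.25)² = 17.143 kPa
Final effective stress: σ'_f = 125 + 17.143 = 142.14 kPa.
σ'_f = 142.14 > σ'_p = 132 kPa, so the stress path crosses the preconsolidation pressure — recompression up to σ'_p, then virgin compression beyond:
S_c = H/(1+e₀)·[C_r·log₁₀(σ'_p/σ'_0) + C_c·log₁₀(σ'_f/σ'_p)]
    = 7.1/2.05 × [0.083×log₁₀(132/125) + 0.34×log₁₀(142.14/132)]
    = 3.4634 × [0.0019641 + 0.010928] = 0.04465 m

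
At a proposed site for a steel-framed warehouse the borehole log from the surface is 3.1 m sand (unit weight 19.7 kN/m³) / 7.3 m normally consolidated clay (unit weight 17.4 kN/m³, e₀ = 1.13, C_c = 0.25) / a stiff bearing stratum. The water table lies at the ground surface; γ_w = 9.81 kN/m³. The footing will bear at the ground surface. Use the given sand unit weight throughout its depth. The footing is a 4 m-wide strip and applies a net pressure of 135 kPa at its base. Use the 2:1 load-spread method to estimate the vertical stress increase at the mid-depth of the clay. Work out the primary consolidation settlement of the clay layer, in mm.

S_c ≈ 231 mm

Mid-depth of clay below the ground surface: z = 3.1 + 7.3/2 = 6.75 m.
Total vertical stress at mid-clay: σ_v = 19.7×3.1 + 17.4×3.65 = 124.58 kPa.
Pore pressure: u = 9.81×(6.75 − 0) = 66.218 kPa.
Initial effective stress: σ'_0 = σ_v − u = 124.58 − 66.218 = 58.362 kPa.
Stress increase at mid-clay by the 2:1 spreading method:
Δσ = qB/(B+z) = 135×4/(4+6.75) = 50.233 kPa
Final effective stress: σ'_f = σ'_0 + Δσ = 58.362 + 50.233 = 108.59 kPa.
Normally consolidated clay, so the full stress increment lies on the virgin compression line:
S_c = C_c·H/(1+e₀)·log₁₀(σ'_f/σ'_0) = 0.25×7.3/(1+1.13)×log₁₀(108.59/58.362)
    = 0.85681 × 0.26966 = 0.231 m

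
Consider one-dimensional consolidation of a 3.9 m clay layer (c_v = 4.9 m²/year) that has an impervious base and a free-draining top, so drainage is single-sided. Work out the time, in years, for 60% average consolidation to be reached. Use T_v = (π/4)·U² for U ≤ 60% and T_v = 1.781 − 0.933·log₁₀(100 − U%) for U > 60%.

t ≈ 0.878 years

Drainage path length: H_d = H = 3.9 m (single drainage).
U ≤ 60%: T_v = (π/4)·U² = (π/4)×0.6² = 0.28274.
t = T_v·H_d²/c_v = 0.28274×3.9²/4.9 = 0.8776 years.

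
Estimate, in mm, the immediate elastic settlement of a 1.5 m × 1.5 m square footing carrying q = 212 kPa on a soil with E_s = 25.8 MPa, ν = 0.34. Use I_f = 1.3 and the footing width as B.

S_e ≈ 14.2 mm

Immediate (elastic) settlement: S_e = q·B·(1−ν²)/E_s · I_f.
E_s = 25.8 MPa = 25800 kPa.
S_e = 212 × 1.5 × (1 − 0.34²) / 25800 × 1.3
    = 212 × 1.5 × 0.8844 / 25800 × 1.3
    = 0.01417 m = 14.17 mm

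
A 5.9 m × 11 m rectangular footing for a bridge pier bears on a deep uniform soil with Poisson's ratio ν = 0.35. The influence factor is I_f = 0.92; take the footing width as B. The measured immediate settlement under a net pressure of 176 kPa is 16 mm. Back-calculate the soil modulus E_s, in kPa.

E_s ≈ 52400 kPa

S_e = q·B·(1−ν²)/E_s · I_f  ⇒  E_s = q·B·(1−ν²)·I_f / S_e.
E_s = 176 × 5.9 × 0.8775 × 0.92 / 0.016 = 52390 kPa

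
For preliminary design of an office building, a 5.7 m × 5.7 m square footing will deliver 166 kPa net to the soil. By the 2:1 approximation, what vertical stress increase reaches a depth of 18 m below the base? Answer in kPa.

By the 2:1 method the load spreads at 1 horizontal : 2 vertical, so at depth z the loaded area has grown by z in each plan dimension:
Δσ = qBL/((B+z)(L+z)) = 166×5.7×5.7/((5.7+18)(5.7+18)) = 9.602 kPa

Δσ_z ≈ 9.6 kPa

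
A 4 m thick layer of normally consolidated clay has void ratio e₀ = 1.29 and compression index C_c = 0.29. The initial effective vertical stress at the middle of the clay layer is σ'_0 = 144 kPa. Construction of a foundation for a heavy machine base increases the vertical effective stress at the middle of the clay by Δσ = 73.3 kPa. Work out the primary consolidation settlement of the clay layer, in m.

Final effective stress: σ'_f = σ'_0 + Δσ = 144 + 73.3 = 217.3 kPa.
Normally consolidated clay, so the full stress increment lies on the virgin compression line:
S_c = C_c·H/(1+e₀)·log₁₀(σ'_f/σ'_0) = 0.29×4/(1+1.29)×log₁₀(217.3/144)
    = 0.50655 × 0.1787 = 0.09052 m

S_c ≈ 0.0905 m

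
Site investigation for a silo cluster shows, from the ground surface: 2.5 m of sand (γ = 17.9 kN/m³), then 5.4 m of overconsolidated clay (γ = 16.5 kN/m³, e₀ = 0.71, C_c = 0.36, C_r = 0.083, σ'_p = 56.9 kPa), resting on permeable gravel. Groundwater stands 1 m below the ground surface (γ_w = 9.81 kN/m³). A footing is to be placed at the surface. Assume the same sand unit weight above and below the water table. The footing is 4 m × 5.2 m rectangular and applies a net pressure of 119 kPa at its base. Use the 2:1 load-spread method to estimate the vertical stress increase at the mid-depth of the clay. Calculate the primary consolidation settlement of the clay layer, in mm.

Mid-depth of clay below the ground surface: z = 2.5 + 5.4/2 = 5.2 m.
Total vertical stress at mid-clay: σ_v = 17.9×2.5 + 16.5×2.7 = 89.3 kPa.
Pore pressure: u = 9.81×(5.2 − 1) = 41.202 kPa.
Initial effective stress: σ'_0 = σ_v − u = 89.3 − 41.202 = 48.098 kPa.
Stress increase at mid-clay by the 2:1 spreading method:
Δσ = qBL/((B+z)(L+z)) = 119×4×5.2/((4+5.2)(5.2+5.2)) = 25.87 kPa
Final effective stress: σ'_f = 48.098 + 25.87 = 73.968 kPa.
σ'_f = 73.968 > σ'_p = 56.9 kPa, so the stress path crosses the preconsolidation pressure — recompression up to σ'_p, then virgin compression beyond:
S_c = H/(1+e₀)·[C_r·log₁₀(σ'_p/σ'_0) + C_c·log₁₀(σ'_f/σ'_p)]
    = 5.4/1.71 × [0.083×log₁₀(56.9/48.098) + 0.36×log₁₀(73.968/56.9)]
    = 3.1579 × [0.0060578 + 0.041015] = 0.1487 m

S_c ≈ 149 mm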